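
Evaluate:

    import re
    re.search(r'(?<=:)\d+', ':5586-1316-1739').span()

Because the assertion is zero-width, the text it checks is not consumed and won't appear in the result.
The match spans [1:5] → '5586'.

(1, 5)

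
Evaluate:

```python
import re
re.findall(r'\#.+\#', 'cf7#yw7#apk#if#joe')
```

['#yw7#apk#if#']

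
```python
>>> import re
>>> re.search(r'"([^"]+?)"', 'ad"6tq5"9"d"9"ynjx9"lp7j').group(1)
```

'6tq5'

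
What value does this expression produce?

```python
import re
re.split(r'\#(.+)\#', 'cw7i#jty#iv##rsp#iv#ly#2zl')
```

['cw7i', 'jty#iv##rsp#iv#ly', '2zl']

Matches to split on: at [4:23] → '#jty#iv##rsp#iv#ly#'.
The group in the pattern means `split` returns the separators' captures alongside the pieces.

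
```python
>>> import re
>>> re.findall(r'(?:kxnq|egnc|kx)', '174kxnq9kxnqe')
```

['kxnq', 'kxnq']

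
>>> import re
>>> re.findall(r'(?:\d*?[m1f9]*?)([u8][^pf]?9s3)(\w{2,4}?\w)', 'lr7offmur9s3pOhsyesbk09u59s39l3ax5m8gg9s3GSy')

[('ur9s3', 'pOh'), ('u59s3', '9l3')]

The pattern matches zero or more of a digit (lazy), then zero or more of one of [m1f9] (lazy) (non-capturing group); then one of [u8], then optionally any character except [pf], then the literal '9s3' (captured); then 2 to 4 of a word character (lazy), then a word character (captured).
A `+?`/`*?`/`{m,n}?` starts at its minimum and grows only as far as needed for what follows to match.
Walking the string: at [4:15] match 'ffmur9s3pOh', groups = ('ur9s3', 'pOh'); at [21:31] match '09u59s39l3', groups = ('u59s3', '9l3').
With 2 capturing groups, `findall` returns a 2-tuple per match.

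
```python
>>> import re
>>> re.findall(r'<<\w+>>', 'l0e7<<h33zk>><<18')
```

['<<h33zk>>']

Walking the string: at [4:13] → '<<h33zk>>'.
With no groups in the pattern, `findall` gives back each whole match — 1 here.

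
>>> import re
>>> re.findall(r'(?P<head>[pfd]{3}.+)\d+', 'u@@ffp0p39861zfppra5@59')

['ffp0p39861zfppra5@5']

This matches exactly 3 of one of [pfd], then one or more of any character (captured as 'head'); then one or more of a digit.
Scanning left to right: at [3:23] match 'ffp0p39861zfppra5@59', group 1 = 'ffp0p39861zfppra5@5'.
With a single group, `findall` returns only what that group captured — 1 item.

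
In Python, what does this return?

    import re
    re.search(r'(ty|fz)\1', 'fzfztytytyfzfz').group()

'fzfz'

The backreference `\1` re-matches whatever the first group consumed, character for character.
The match spans [0:4] → 'fzfz'.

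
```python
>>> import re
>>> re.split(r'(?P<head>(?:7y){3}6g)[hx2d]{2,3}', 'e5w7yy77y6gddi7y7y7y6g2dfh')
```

['e5w7yy77y6gddi', '7y7y7y6g', 'fh']

Pattern: the literal '7y' repeated 3 times, then the literal '6g' (captured as 'head'); then 2 to 3 of one of [hx2d].
Matches to split on: at [14:24] → '7y7y7y6g2d'.
`re.split` interleaves the captured-group text with the surrounding fragments.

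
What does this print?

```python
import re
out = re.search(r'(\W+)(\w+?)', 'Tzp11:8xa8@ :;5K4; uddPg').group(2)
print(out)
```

8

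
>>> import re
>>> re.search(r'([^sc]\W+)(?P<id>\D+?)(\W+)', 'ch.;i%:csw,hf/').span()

(1, 7)

Pattern: any character except [sc], then one or more of a non-word character (captured); then one or more of a non-digit (lazy) (captured as 'id'); then one or more of a non-word character (captured).
`re.search` tries every starting position until one works.
The match spans [1:7] → 'h.;i%:'.
Captured: group 1 = 'h.;', group 2 = 'i', group 3 = '%:'.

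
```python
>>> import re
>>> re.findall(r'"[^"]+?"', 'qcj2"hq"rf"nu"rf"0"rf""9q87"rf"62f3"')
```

['"hq"', '"nu"', '"0"', '"9q87"', '"62f3"']

Scanning left to right: at [4:8] → '"hq"'; at [10:14] → '"nu"'; at [16:19] → '"0"'; at [22:28] → '"9q87"'; at [30:36] → '"62f3"'.
Since nothing is captured, `findall` lists the 5 matched substrings directly.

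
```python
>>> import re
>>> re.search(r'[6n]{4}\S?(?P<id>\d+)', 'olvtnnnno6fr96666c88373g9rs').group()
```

The pattern matches exactly 4 of one of [6n], then optionally a non-whitespace character; then one or more of a digit (captured as 'id').
`re.search` scans for the first position where the pattern succeeds.
The match spans [4:10] → 'nnnno6'.
Captured: group 1 = '6'.

'nnnno6'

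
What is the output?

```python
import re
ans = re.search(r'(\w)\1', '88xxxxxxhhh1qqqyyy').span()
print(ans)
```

After group 1 captures some text, `\1` only succeeds where that same text appears again.
`re.search` scans for the first position where the pattern succeeds.
The match spans [0:2] → '88'.
Captured: group 1 = '8'.

(0, 2)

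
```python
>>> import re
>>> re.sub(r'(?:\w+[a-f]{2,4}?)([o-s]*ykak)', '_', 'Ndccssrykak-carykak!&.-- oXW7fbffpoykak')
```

'_-carykak!&.-- _'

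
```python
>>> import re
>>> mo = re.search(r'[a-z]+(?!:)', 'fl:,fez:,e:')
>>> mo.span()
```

(0, 1)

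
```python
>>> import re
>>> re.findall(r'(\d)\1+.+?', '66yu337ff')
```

['6', '3']

`\1` is not a pattern — it's the concrete string captured by group 1, re-applied verbatim.
Walking the string: at [0:3] match '66y', group 1 = '6'; at [4:7] match '337', group 1 = '3'.
`findall` collects group 1 from each match (2 total).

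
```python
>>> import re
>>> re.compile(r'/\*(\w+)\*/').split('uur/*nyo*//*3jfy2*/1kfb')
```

['uur', 'nyo', '', '3jfy2', '1kfb']

Matches to split on: at [3:10] → '/*nyo*/'; at [10:19] → '/*3jfy2*/'.
With a capturing group present, the delimiter's captured portion is kept in the result list.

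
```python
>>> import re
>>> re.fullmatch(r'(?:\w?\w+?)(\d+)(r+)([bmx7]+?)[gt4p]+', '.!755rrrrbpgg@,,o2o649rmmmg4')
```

None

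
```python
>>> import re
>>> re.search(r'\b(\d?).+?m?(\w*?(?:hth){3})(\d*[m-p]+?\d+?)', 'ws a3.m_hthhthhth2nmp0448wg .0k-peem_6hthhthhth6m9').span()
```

This matches a word boundary (`\b`, zero-width); then optionally a digit (captured); then one or more of any character (lazy), then optionally the literal 'm'; then zero or more of a word character (lazy), then the literal 'hth' repeated 3 times (captured); then zero or more of a digit, then one or more of a character in [m-p] (lazy), then one or more of a digit (lazy) (captured).
A `+?`/`*?`/`{m,n}?` starts at its minimum and grows only as far as needed for what follows to match.
`search` walks the string left to right and returns the first match it finds.
The match spans [0:22] → 'ws a3.m_hthhthhth2nmp0'.
Captured: group 1 = '', group 2 = '_hthhthhth', group 3 = '2nmp0'.

(0, 22)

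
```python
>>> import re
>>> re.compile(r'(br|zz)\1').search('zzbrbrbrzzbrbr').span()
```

(2, 6)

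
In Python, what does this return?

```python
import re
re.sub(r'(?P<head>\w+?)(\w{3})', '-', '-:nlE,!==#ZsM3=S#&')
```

'-:nlE,!==#-=S#&'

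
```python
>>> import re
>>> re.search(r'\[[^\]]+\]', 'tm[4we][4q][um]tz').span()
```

`re.search` tries every starting position until one works.
The match spans [2:7] → '[4we]'.

(2, 7)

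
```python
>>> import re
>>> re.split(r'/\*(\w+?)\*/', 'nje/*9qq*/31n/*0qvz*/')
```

['nje', '9qq', '31n', '0qvz', '']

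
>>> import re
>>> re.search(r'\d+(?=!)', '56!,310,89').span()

(0, 2)

The `(?=…)`/`(?<=…)` assertion just peeks at neighbouring text; it doesn't advance the match position.
`search` walks the string left to right and returns the first match it finds.
The match spans [0:2] → '56'.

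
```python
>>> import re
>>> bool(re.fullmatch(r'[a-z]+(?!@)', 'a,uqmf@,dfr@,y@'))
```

Because the assertion is negative and zero-width, positions next to the forbidden text are skipped.
`fullmatch` succeeds only if the pattern covers the string from start to end.
Here the pattern can't cover the whole string, so the call returns None, and `bool(None)` is False.

False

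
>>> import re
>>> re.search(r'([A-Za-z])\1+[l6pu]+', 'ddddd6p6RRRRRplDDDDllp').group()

'ddddd6p6'

The backreference `\1` re-matches whatever the first group consumed, character for character.
The match spans [0:8] → 'ddddd6p6'.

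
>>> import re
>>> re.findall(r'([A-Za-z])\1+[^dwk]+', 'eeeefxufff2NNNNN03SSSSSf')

['e']

`\1` is not a pattern — it's the concrete string captured by group 1, re-applied verbatim.
With a single group, `findall` returns only what that group captured — 1 item.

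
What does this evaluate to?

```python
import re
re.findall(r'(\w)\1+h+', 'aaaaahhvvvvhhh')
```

['a', 'v']

`\1` is not a pattern — it's the concrete string captured by group 1, re-applied verbatim.
With a single group, `findall` returns only what that group captured — 2 items.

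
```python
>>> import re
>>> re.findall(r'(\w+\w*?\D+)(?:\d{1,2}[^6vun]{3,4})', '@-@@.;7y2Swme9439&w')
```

['7y2Swme']

The pattern matches one or more of a word character, then zero or more of a word character (lazy), then one or more of a non-digit (captured); then 1 to 2 of a digit, then 3 to 4 of any character except [6vun] (non-capturing group).
Scanning left to right: at [6:19] match '7y2Swme9439&w', group 1 = '7y2Swme'.
`findall` collects group 1 from the one match (1 total).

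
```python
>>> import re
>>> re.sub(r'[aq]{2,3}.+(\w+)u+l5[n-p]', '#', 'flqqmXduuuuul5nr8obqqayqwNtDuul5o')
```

'fl#'

Every occurrence is swapped for '#'.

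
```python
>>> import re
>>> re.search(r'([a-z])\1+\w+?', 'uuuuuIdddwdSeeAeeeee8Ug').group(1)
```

The match spans [0:6] → 'uuuuuI'.
Captured: group 1 = 'u'.

'u'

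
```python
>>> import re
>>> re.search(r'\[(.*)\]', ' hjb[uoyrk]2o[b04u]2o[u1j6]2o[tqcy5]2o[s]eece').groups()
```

The match spans [4:41] → '[uoyrk]2o[b04u]2o[u1j6]2o[tqcy5]2o[s]'.
Captured: group 1 = 'uoyrk]2o[b04u]2o[u1j6]2o[tqcy5]2o[s'.

('uoyrk]2o[b04u]2o[u1j6]2o[tqcy5]2o[s',)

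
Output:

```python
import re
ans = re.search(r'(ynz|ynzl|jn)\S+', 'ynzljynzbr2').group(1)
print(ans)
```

The regex engine tests alternatives in the order written; an earlier branch that matches wins even if a later one would match more.
`re.search` scans for the first position where the pattern succeeds.
The match spans [0:11] → 'ynzljynzbr2'.
Captured: group 1 = 'ynz'.

ynz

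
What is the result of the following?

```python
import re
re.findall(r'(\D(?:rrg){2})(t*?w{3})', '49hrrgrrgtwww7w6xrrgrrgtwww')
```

[('hrrgrrg', 'twww'), ('xrrgrrg', 'twww')]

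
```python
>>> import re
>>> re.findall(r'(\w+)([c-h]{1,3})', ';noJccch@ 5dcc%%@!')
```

[('noJccc', 'h'), ('5dc', 'c')]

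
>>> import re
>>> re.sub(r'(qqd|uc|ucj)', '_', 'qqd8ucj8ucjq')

`|` is ordered: at each position the engine commits to the first alternative that works.
Matches: at [0:3] → 'qqd'; at [4:6] → 'uc'; at [8:10] → 'uc'.
Each match is replaced by '_'.

'_8_j8_jq'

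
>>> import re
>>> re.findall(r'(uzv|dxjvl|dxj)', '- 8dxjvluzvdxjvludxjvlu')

Branches in `(...|...)` are attempted left-to-right; the first branch that allows the whole pattern to succeed is taken.
`findall` collects group 1 from each match (4 total).

['dxjvl', 'uzv', 'dxjvl', 'dxjvl']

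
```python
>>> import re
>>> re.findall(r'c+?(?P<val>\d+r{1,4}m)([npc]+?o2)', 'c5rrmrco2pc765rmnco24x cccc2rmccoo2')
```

The pattern matches one or more of a literal 'c' (lazy); then one or more of a digit, then 1 to 4 of a literal 'r', then the literal 'm' (captured as 'val'); then one or more of one of [npc] (lazy), then the literal 'o2' (captured).
Scanning left to right: at [10:20] match 'c765rmnco2', groups = ('765rm', 'nco2').
2 groups means the one result is a tuple of 2 captured strings — 1 here.

[('765rm', 'nco2')]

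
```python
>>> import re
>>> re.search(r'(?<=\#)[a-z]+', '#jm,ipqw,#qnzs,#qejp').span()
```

(1, 3)

The lookaround is zero-width — it requires the adjacent text to match without consuming it, so the asserted text isn't part of the match.
`re.search` scans for the first position where the pattern succeeds.
The match spans [1:3] → 'jm'.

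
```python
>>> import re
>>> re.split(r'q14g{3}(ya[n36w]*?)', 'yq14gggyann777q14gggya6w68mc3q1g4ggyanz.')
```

['y', 'ya', 'nn777', 'ya', '6w68mc3q1g4ggyanz.']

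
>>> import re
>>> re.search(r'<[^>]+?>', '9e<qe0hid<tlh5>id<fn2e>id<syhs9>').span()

(2, 15)

The match spans [2:15] → '<qe0hid<tlh5>'.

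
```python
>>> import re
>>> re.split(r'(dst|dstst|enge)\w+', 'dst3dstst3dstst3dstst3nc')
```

['', 'dst', '']

Matches to split on: at [0:24] → 'dst3dstst3dstst3dstst3nc'.
`re.split` interleaves the captured-group text with the surrounding fragments.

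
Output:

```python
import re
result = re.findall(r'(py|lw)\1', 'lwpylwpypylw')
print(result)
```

`\1` has to match the exact text group 1 already captured.
Scanning left to right: at [6:10] match 'pypy', group 1 = 'py'.
`findall` collects group 1 from the one match (1 total).

['py']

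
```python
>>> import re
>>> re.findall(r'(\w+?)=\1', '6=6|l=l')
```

`\1` is not a pattern — it's the concrete string captured by group 1, re-applied verbatim.
Scanning left to right: at [0:3] match '6=6', group 1 = '6'; at [4:7] match 'l=l', group 1 = 'l'.
Because there's exactly one group, `findall` drops the full match and keeps group 1 from each hit.

['6', 'l']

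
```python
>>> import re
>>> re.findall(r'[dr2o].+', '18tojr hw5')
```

['ojr hw5']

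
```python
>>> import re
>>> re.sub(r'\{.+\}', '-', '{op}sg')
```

'-sg'

`sub` substitutes '-' at each match site.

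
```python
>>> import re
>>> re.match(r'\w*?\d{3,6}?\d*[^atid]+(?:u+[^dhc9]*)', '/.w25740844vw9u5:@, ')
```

`re.match` only tries the pattern at the start of the string.
Here position 0 doesn't satisfy it, so the call returns None.

None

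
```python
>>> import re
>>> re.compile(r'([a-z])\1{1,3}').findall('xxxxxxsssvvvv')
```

`\1` is not a pattern — it's the concrete string captured by group 1, re-applied verbatim.
Walking the string: at [0:4] match 'xxxx', group 1 = 'x'; at [4:6] match 'xx', group 1 = 'x'; at [6:9] match 'sss', group 1 = 's'; at [9:13] match 'vvvv', group 1 = 'v'.
Because there's exactly one group, `findall` drops the full match and keeps group 1 from each hit.

['x', 'x', 's', 'v']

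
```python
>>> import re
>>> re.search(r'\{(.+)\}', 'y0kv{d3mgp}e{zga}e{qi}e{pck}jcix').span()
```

(4, 28)

`re.search` tries every starting position until one works.
The match spans [4:28] → '{d3mgp}e{zga}e{qi}e{pck}'.
Captured: group 1 = 'd3mgp}e{zga}e{qi}e{pck'.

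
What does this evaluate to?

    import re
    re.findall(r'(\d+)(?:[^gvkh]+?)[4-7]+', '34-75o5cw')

['34']

This matches one or more of a digit (captured); then one or more of any character except [gvkh] (lazy) (non-capturing group); then one or more of a character in [4-7].
Matches: at [0:5] match '34-75', group 1 = '34'.
One capturing group, so `findall` returns just the captured substring from the one match — 1 in all.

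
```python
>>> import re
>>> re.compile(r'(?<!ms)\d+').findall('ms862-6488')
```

The negative lookahead/lookbehind blocks any match where the forbidden context is present.
Scanning left to right: at [3:5] → '62'; at [6:10] → '6488'.
With no groups in the pattern, `findall` gives back each whole match — 2 here.

['62', '6488']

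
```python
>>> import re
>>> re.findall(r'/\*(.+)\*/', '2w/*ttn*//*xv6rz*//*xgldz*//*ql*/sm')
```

['ttn*//*xv6rz*//*xgldz*//*ql']

Matches: at [2:33] match '/*ttn*//*xv6rz*//*xgldz*//*ql*/', group 1 = 'ttn*//*xv6rz*//*xgldz*//*ql'.
`findall` collects group 1 from the one match (1 total).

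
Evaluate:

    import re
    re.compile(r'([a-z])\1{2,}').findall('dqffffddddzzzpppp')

A backreference is literal: `\1` must see the identical characters the first group matched.
Walking the string: at [2:6] match 'ffff', group 1 = 'f'; at [6:10] match 'dddd', group 1 = 'd'; at [10:13] match 'zzz', group 1 = 'z'; at [13:17] match 'pppp', group 1 = 'p'.
With a single group, `findall` returns only what that group captured — 4 items.

['f', 'd', 'z', 'p']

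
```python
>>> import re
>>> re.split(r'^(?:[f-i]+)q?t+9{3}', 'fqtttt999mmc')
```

['', 'mmc']

This matches anchored at the start of the string; then one or more of a character in [f-i] (non-capturing group); then optionally the literal 'q', then one or more of a literal 't'; then exactly 3 of a literal '9'.
Matches to split on: at [0:9] → 'fqtttt999'.
Splitting on the pattern gives 2 pieces.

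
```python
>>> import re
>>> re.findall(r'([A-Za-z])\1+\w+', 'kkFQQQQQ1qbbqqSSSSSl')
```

['k']

`\1` is not a pattern — it's the concrete string captured by group 1, re-applied verbatim.
Walking the string: at [0:20] match 'kkFQQQQQ1qbbqqSSSSSl', group 1 = 'k'.
Because there's exactly one group, `findall` drops the full match and keeps group 1 from the one hit.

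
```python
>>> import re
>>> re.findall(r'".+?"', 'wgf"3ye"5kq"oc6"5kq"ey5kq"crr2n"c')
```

A `+?`/`*?`/`{m,n}?` starts at its minimum and grows only as far as needed for what follows to match.
Matches: at [3:8] → '"3ye"'; at [11:16] → '"oc6"'; at [19:26] → '"ey5kq"'.
Since nothing is captured, `findall` lists the 3 matched substrings directly.

['"3ye"', '"oc6"', '"ey5kq"']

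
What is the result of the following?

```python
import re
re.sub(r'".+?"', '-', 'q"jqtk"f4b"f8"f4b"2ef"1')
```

Because the quantifier is non-greedy, it stops expanding at the earliest point where the rest of the pattern can succeed.
`sub` substitutes '-' at each match site.

'q-f4b-f4b-1'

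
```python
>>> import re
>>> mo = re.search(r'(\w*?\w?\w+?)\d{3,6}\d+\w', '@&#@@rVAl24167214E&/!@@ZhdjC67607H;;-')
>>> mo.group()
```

'rVAl24167214E'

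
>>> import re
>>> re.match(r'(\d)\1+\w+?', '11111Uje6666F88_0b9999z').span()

`\1` has to match the exact text group 1 already captured.
`match` is anchored at position 0; if the pattern doesn't fit there, it returns None.
The match spans [0:6] → '11111U'.
Captured: group 1 = '1'.

(0, 6)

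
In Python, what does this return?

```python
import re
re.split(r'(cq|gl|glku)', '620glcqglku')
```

['620', 'gl', '', 'cq', '', 'gl', 'ku']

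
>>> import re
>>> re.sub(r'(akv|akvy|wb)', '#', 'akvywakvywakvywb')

'#yw#yw#y#'

`|` is ordered: at each position the engine commits to the first alternative that works.
`sub` substitutes '#' at each match site.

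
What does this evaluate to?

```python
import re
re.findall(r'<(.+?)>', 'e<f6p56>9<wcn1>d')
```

Walking the string: at [1:8] match '<f6p56>', group 1 = 'f6p56'; at [9:15] match '<wcn1>', group 1 = 'wcn1'.
One capturing group, so `findall` returns just the captured substring from each match — 2 in all.

['f6p56', 'wcn1']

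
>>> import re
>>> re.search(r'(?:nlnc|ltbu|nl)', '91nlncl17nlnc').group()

'nlnc'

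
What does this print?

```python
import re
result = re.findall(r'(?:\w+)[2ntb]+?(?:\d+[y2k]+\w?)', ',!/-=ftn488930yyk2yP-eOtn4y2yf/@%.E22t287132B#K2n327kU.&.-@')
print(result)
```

['ftn488930yyk2yP', 'eOtn4y2yf', 'E22t287132B', 'K2n327kU']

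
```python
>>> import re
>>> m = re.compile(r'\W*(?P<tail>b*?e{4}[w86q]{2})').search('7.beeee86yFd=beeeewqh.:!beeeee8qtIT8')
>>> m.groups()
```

('beeee86',)

This matches zero or more of a non-word character; then zero or more of a literal 'b' (lazy), then exactly 4 of the literal 'e', then exactly 2 of one of [w86q] (captured as 'tail').
`re.search` scans for the first position where the pattern succeeds.
The match spans [1:9] → '.beeee86'.
Captured: group 1 = 'beeee86'.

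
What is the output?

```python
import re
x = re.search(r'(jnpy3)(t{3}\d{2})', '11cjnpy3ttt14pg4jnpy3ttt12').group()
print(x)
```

jnpy3ttt14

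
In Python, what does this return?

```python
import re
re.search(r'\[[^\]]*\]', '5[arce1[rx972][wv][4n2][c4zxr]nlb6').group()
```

'[arce1[rx972]'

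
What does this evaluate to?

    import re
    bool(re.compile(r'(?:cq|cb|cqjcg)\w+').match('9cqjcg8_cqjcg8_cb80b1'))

`re.match` won't scan ahead — the pattern has to work from the very first character.
Here the string doesn't start with a match, so the call returns None, and `bool(None)` is False.

False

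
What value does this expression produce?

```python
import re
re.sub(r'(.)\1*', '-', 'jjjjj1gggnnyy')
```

`\1` has to match the exact text group 1 already captured.
Every occurrence is swapped for '-'.

'-----'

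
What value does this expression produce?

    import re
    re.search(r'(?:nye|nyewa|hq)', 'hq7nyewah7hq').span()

`search` walks the string left to right and returns the first match it finds.
The match spans [0:2] → 'hq'.

(0, 2)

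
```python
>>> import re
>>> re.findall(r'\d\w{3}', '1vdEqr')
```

No capturing groups, so `findall` returns the 1 full match string.

['1vdE']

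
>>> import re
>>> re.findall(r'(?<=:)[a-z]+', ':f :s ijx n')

Because the assertion is zero-width, the text it checks is not consumed and won't appear in the result.
With no groups in the pattern, `findall` gives back each whole match — 2 here.

['f', 's']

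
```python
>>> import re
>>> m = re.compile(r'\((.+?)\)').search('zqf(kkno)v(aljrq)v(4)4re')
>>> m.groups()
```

('kkno',)

The match spans [3:9] → '(kkno)'.
Captured: group 1 = 'kkno'.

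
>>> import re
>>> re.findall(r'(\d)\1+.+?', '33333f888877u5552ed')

['3', '8', '5']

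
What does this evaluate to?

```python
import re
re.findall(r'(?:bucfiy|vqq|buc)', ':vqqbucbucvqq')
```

['vqq', 'buc', 'buc', 'vqq']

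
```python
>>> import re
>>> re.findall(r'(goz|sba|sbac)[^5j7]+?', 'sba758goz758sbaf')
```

['sba']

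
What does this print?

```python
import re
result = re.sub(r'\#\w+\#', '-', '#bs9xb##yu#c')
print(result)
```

Matches: at [0:7] → '#bs9xb#'; at [7:11] → '#yu#'.
Each match is replaced by '-'.

--c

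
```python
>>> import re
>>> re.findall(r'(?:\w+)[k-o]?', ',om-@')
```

The pattern matches one or more of a word character (non-capturing group); then optionally a character in [k-o].
Matches: at [1:3] → 'om'.
`findall` yields the raw match text (1 of them) because the pattern has no groups.

['om']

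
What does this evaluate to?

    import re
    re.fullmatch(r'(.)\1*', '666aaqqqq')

`\1` is not a pattern — it's the concrete string captured by group 1, re-applied verbatim.
`fullmatch` succeeds only if the pattern covers the string from start to end.
Here there's no way to consume every character, so the call returns None.

None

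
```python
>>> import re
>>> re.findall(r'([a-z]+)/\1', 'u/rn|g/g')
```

After group 1 captures some text, `\1` only succeeds where that same text appears again.
Because there's exactly one group, `findall` drops the full match and keeps group 1 from the one hit.

['g']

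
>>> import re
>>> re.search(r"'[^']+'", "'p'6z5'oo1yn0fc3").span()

The match spans [0:3] → "'p'".

(0, 3)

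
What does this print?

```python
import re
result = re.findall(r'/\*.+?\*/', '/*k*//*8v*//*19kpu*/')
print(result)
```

The `?` after the quantifier makes it lazy — it takes as little as possible before letting the rest of the pattern try.
Scanning left to right: at [0:5] → '/*k*/'; at [5:11] → '/*8v*/'; at [11:20] → '/*19kpu*/'.
No capturing groups, so `findall` returns the 3 full match strings.

['/*k*/', '/*8v*/', '/*19kpu*/']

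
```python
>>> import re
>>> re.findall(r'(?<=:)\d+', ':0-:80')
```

['0', '80']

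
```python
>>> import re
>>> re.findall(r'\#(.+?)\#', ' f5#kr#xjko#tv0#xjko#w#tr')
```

['kr', 'tv0', 'w']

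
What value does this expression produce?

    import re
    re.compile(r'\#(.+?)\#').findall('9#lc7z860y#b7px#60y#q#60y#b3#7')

The `?` after the quantifier makes it lazy — it takes as little as possible before letting the rest of the pattern try.
`findall` collects group 1 from each match (3 total).

['lc7z860y', '60y', '60y']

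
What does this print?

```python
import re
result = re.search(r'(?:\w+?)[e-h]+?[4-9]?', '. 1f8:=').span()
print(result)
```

(2, 5)

The match spans [2:5] → '1f8'.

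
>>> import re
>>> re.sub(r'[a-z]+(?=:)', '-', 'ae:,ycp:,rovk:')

'-:,-:,-:'

Because the assertion is zero-width, the text it checks is not consumed and won't appear in the result.
Matches: at [0:2] → 'ae'; at [4:7] → 'ycp'; at [9:13] → 'rovk'.
Each match is replaced by '-'.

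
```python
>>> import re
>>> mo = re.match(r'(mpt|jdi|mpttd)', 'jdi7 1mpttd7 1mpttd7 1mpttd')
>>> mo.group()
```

'jdi'

`re.match` only tries the pattern at the start of the string.
The match spans [0:3] → 'jdi'.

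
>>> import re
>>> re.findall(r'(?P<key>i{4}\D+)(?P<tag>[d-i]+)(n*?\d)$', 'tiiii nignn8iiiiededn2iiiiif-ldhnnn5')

[('iiiiif-ld', 'h', 'nnn5')]

Pattern: exactly 4 of a literal 'i', then one or more of a non-digit (captured as 'key'); then one or more of a character in [d-i] (captured as 'tag'); then zero or more of the literal 'n' (lazy), then a digit (captured); then anchored at the end.
Multiple groups make `findall` return tuples — one 3-tuple for the one match.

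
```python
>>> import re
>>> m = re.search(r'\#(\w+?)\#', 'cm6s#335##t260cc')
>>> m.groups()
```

('335',)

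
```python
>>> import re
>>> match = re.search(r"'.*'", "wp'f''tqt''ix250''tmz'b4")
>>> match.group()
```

The match spans [2:22] → "'f''tqt''ix250''tmz'".

"'f''tqt''ix250''tmz'"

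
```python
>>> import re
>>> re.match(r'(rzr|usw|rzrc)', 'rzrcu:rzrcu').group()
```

Branches in `(...|...)` are attempted left-to-right; the first branch that allows the whole pattern to succeed is taken.
`match` is anchored at position 0; if the pattern doesn't fit there, it returns None.
The match spans [0:3] → 'rzr'.
Captured: group 1 = 'rzr'.

'rzr'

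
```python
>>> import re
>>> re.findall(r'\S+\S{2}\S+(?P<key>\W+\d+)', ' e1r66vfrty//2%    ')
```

['/2']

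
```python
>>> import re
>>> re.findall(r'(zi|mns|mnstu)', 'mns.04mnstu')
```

`|` is ordered: at each position the engine commits to the first alternative that works.
Matches: at [0:3] match 'mns', group 1 = 'mns'; at [6:9] match 'mns', group 1 = 'mns'.
With a single group, `findall` returns only what that group captured — 2 items.

['mns', 'mns']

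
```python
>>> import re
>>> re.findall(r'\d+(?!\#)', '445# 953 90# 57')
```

A negative assertion filters positions out without eating any characters.
Walking the string: at [0:2] → '44'; at [5:8] → '953'; at [9:10] → '9'; at [13:15] → '57'.
With no groups in the pattern, `findall` gives back each whole match — 4 here.

['44', '953', '9', '57']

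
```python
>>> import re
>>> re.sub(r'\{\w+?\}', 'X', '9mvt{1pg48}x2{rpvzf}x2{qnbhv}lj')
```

'9mvtXx2Xx2Xlj'

Matches: at [4:11] → '{1pg48}'; at [13:20] → '{rpvzf}'; at [22:29] → '{qnbhv}'.
Each match is replaced by 'X'.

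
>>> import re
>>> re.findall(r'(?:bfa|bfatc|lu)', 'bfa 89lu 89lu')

Scanning left to right: at [0:3] → 'bfa'; at [6:8] → 'lu'; at [11:13] → 'lu'.
No capturing groups, so `findall` returns the 3 full match strings.

['bfa', 'lu', 'lu']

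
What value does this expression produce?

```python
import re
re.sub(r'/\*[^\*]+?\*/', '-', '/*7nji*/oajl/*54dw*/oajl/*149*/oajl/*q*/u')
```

'-oajl-oajl-oajl-u'

Matches: at [0:8] → '/*7nji*/'; at [12:20] → '/*54dw*/'; at [24:31] → '/*149*/'; at [35:40] → '/*q*/'.
Each match is replaced by '-'.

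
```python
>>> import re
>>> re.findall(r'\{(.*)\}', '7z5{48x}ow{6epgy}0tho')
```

['48x}ow{6epgy']

Scanning left to right: at [3:17] match '{48x}ow{6epgy}', group 1 = '48x}ow{6epgy'.
Because there's exactly one group, `findall` drops the full match and keeps group 1 from the one hit.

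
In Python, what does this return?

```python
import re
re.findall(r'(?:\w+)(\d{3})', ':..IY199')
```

['199']

This matches one or more of a word character (non-capturing group); then exactly 3 of a digit (captured).
Matches: at [3:8] match 'IY199', group 1 = '199'.
Because there's exactly one group, `findall` drops the full match and keeps group 1 from the one hit.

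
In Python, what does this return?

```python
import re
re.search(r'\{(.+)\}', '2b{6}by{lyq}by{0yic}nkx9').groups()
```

`re.search` tries every starting position until one works.
The match spans [2:20] → '{6}by{lyq}by{0yic}'.
Captured: group 1 = '6}by{lyq}by{0yic'.

('6}by{lyq}by{0yic',)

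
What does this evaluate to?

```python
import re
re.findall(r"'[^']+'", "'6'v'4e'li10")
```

Matches: at [0:3] → "'6'"; at [4:8] → "'4e'".
Since nothing is captured, `findall` lists the 2 matched substrings directly.

["'6'", "'4e'"]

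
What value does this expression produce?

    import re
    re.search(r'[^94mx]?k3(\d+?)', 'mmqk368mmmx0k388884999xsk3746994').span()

(2, 6)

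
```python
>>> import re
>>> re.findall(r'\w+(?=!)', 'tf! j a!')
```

The positive lookaround only admits positions where the adjacent text matches; those characters stay outside the span.
Walking the string: at [0:2] → 'tf'; at [6:7] → 'a'.
`findall` yields the raw match text (2 of them) because the pattern has no groups.

['tf', 'a']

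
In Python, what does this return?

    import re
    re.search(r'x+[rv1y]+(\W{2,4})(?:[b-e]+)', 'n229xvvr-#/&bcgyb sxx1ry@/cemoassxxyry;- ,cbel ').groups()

The pattern matches one or more of a literal 'x', then one or more of one of [rv1y]; then 2 to 4 of a non-word character (captured); then one or more of a character in [b-e] (non-capturing group).
`re.search` tries every starting position until one works.
The match spans [4:14] → 'xvvr-#/&bc'.
Captured: group 1 = '-#/&'.

('-#/&',)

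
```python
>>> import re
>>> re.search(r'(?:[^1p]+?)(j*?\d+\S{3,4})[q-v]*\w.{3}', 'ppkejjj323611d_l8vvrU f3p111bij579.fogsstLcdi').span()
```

(2, 24)

The match spans [2:24] → 'kejjj323611d_l8vvrU f3'.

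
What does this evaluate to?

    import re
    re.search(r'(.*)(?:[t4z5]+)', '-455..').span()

(0, 4)

The pattern matches zero or more of any character (captured); then one or more of one of [t4z5] (non-capturing group).
`re.search` tries every starting position until one works.
The match spans [0:4] → '-455'.
Captured: group 1 = '-45'.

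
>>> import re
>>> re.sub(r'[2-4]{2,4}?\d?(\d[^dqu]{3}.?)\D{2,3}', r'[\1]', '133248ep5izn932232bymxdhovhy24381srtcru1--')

'1[48ep5]9[32bym]ovhy[81srt]1--'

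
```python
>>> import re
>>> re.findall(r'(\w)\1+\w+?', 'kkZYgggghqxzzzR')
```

['k', 'g', 'z']

The backreference `\1` re-matches whatever the first group consumed, character for character.
Because there's exactly one group, `findall` drops the full match and keeps group 1 from each hit.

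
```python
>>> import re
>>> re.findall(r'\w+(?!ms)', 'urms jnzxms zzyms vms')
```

A negative assertion filters positions out without eating any characters.
Walking the string: at [0:4] → 'urms'; at [5:11] → 'jnzxms'; at [12:17] → 'zzyms'; at [18:21] → 'vms'.
`findall` yields the raw match text (4 of them) because the pattern has no groups.

['urms', 'jnzxms', 'zzyms', 'vms']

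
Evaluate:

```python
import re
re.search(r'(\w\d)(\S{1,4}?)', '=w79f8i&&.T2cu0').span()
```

The pattern matches a word character, then a digit (captured); then 1 to 4 of a non-whitespace character (lazy) (captured).
`re.search` tries every starting position until one works.
The match spans [1:4] → 'w79'.
Captured: group 1 = 'w7', group 2 = '9'.

(1, 4)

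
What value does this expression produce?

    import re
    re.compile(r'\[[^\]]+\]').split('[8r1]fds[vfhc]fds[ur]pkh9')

Matches to split on: at [0:5] → '[8r1]'; at [8:14] → '[vfhc]'; at [17:21] → '[ur]'.
Splitting on the pattern gives 4 pieces.

['', 'fds', 'fds', 'pkh9']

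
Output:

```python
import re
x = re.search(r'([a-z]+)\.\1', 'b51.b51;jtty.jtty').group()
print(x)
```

jtty.jtty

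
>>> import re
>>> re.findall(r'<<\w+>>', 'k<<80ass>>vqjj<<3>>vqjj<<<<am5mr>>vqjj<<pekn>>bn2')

['<<80ass>>', '<<3>>', '<<am5mr>>', '<<pekn>>']

Since nothing is captured, `findall` lists the 4 matched substrings directly.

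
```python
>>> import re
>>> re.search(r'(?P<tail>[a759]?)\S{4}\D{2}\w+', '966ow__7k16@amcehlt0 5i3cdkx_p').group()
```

This matches optionally one of [a759] (captured as 'tail'); then exactly 4 of a non-whitespace character, then exactly 2 of a non-digit; then one or more of a word character.
The match spans [0:11] → '966ow__7k16'.

'966ow__7k16'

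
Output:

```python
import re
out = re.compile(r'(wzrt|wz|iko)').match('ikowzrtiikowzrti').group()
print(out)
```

iko

`match` is anchored at position 0; if the pattern doesn't fit there, it returns None.
The match spans [0:3] → 'iko'.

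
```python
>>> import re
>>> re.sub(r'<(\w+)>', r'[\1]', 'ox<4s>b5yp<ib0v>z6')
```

Matches: at [2:6] → '<4s>'; at [10:16] → '<ib0v>'.
`\1` in the replacement pulls in group 1's text for each match.

'ox[4s]b5yp[ib0v]z6'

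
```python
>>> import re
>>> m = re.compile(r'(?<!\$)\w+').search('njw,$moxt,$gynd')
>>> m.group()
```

'njw'

A negative assertion filters positions out without eating any characters.
The match spans [0:3] → 'njw'.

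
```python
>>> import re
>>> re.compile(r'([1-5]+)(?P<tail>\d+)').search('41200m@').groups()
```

The match spans [0:5] → '41200'.
Captured: group 1 = '412', group 2 = '00'.

('412', '00')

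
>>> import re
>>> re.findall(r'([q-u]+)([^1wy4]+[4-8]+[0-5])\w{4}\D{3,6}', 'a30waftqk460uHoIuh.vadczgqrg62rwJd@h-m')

2 groups means each result is a tuple of 2 captured strings — 2 here.

[('tq', 'k460'), ('qr', 'g62')]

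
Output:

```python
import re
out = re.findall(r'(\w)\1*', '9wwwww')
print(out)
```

['9', 'w']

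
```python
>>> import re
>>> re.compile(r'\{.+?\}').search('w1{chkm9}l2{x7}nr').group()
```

'{chkm9}'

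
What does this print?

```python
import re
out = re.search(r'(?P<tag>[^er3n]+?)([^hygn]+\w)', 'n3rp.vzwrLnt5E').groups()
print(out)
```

Pattern: one or more of any character except [er3n] (lazy) (captured as 'tag'); then one or more of any character except [hygn], then a word character (captured).
Because the quantifier is non-greedy, it stops expanding at the earliest point where the rest of the pattern can succeed.
Unlike `match`, `search` isn't anchored — it looks for the pattern anywhere in the string.
The match spans [3:11] → 'p.vzwrLn'.
Captured: group 1 = 'p', group 2 = '.vzwrLn'.

('p', '.vzwrLn')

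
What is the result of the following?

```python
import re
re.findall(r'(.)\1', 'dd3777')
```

['d', '7']

`\1` is not a pattern — it's the concrete string captured by group 1, re-applied verbatim.
Matches: at [0:2] match 'dd', group 1 = 'd'; at [3:5] match '77', group 1 = '7'.
With a single group, `findall` returns only what that group captured — 2 items.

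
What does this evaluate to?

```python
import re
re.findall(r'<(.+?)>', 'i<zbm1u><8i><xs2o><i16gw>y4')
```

Scanning left to right: at [1:8] match '<zbm1u>', group 1 = 'zbm1u'; at [8:12] match '<8i>', group 1 = '8i'; at [12:18] match '<xs2o>', group 1 = 'xs2o'; at [18:25] match '<i16gw>', group 1 = 'i16gw'.
`findall` collects group 1 from each match (4 total).

['zbm1u', '8i', 'xs2o', 'i16gw']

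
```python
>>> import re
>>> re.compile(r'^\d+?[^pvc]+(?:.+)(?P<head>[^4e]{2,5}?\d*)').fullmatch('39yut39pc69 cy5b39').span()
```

(0, 18)

Pattern: anchored at the start of the string; then one or more of a digit (lazy); then one or more of any character except [pvc]; then one or more of any character (non-capturing group); then 2 to 5 of any character except [4e] (lazy), then zero or more of a digit (captured as 'head').
`fullmatch` succeeds only if the pattern covers the string from start to end.
The match spans [0:18] → '39yut39pc69 cy5b39'.
Captured: group 1 = '39'.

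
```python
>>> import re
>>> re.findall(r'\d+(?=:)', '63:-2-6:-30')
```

['63', '6']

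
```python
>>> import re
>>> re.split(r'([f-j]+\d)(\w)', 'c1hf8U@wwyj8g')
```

This matches one or more of a character in [f-j], then a digit (captured); then a word character (captured).
Matches to split on: at [2:6] → 'hf8U'; at [10:13] → 'j8g'.
With a capturing group present, the delimiter's captured portion is kept in the result list.

['c1', 'hf8', 'U', '@wwy', 'j8', 'g', '']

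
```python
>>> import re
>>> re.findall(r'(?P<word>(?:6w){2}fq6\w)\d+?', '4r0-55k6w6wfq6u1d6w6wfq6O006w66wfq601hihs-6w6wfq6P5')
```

['6w6wfq6u', '6w6wfq6O', '6w6wfq6P']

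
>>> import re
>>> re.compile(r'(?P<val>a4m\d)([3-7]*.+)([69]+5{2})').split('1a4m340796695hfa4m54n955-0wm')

['1', 'a4m3', '40796695hfa4m54n', '955', '-0wm']

This matches the literal 'a4m', then a digit (captured as 'val'); then zero or more of a character in [3-7], then one or more of any character (captured); then one or more of one of [69], then exactly 2 of a literal '5' (captured).
Matches to split on: at [1:24] → 'a4m340796695hfa4m54n955'.
`re.split` interleaves the captured-group text with the surrounding fragments.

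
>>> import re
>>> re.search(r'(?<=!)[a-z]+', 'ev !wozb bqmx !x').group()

The `(?=…)`/`(?<=…)` assertion just peeks at neighbouring text; it doesn't advance the match position.
The match spans [4:8] → 'wozb'.

'wozb'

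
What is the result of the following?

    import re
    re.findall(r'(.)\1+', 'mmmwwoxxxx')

`\1` is not a pattern — it's the concrete string captured by group 1, re-applied verbatim.
One capturing group, so `findall` returns just the captured substring from each match — 3 in all.

['m', 'w', 'x']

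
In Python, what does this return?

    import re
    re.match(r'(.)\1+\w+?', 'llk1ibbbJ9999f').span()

`re.match` won't scan ahead — the pattern has to work from the very first character.
The match spans [0:3] → 'llk'.

(0, 3)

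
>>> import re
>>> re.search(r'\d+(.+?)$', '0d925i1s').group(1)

Pattern: one or more of a digit; then one or more of any character (lazy) (captured); then anchored at the end.
`re.search` tries every starting position until one works.
The match spans [0:8] → '0d925i1s'.
Captured: group 1 = 'd925i1s'.

'd925i1s'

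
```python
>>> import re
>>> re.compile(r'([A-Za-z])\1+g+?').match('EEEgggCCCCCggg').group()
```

'EEEg'

`\1` is not a pattern — it's the concrete string captured by group 1, re-applied verbatim.
`re.match` won't scan ahead — the pattern has to work from the very first character.
The match spans [0:4] → 'EEEg'.
Captured: group 1 = 'E'.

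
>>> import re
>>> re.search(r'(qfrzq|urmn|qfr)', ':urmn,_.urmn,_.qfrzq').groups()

('urmn',)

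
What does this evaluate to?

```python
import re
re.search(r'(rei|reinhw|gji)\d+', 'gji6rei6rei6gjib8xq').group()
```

'gji6'

`re.search` scans for the first position where the pattern succeeds.
The match spans [0:4] → 'gji6'.
Captured: group 1 = 'gji'.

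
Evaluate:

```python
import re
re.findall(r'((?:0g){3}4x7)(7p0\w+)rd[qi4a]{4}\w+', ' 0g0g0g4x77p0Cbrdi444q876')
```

[('0g0g0g4x7', '7p0Cb')]

This matches the literal '0g' repeated 3 times, then the literal '4x7' (captured); then the literal '7p0', then one or more of a word character (captured); then the literal 'rd', then exactly 4 of one of [qi4a], then one or more of a word character.
Walking the string: at [1:25] match '0g0g0g4x77p0Cbrdi444q876', groups = ('0g0g0g4x7', '7p0Cb').
2 groups means the one result is a tuple of 2 captured strings — 1 here.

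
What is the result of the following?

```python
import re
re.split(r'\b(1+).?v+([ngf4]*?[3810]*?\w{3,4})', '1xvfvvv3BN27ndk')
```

Pattern: a word boundary (`\b`, zero-width); then one or more of a literal '1' (captured); then optionally any character, then one or more of a literal 'v'; then zero or more of one of [ngf4] (lazy), then zero or more of one of [3810] (lazy), then 3 to 4 of a word character (captured).
A non-greedy quantifier consumes as few characters as it can — just enough that the remainder of the pattern still matches from where it stops; whatever follows it matches normally.
Matches to split on: at [0:7] → '1xvfvvv'.
The group in the pattern means `split` returns the separators' captures alongside the pieces.

['', '1', 'fvvv', '3BN27ndk']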